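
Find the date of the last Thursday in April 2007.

The first Thursday of April 2007 is April 5.
April 2007 has 30 days. Adding weeks: 5, 12, 19, 26 — the last one ≤ 30 is the 26th.

April 26, 2007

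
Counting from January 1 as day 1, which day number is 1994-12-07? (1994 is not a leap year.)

Days in months before December: 31 + 28 + 31 + 30 + 31 + 30 + 31 + 31 + 30 + 31 + 30 = 334.
Plus 7 days into December → day 341.

341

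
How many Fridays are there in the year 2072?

2072-01-01 is a Friday; the first Friday on or after it is 2072-01-01.
From 2072-01-01 to 2072-12-31: 30 + 29 + 31 + 30 + 31 + 30 + 31 + 31 + 30 + 31 + 30 + 31 = 365 days (rest of January, February, March, April, May, June, July, August, September, October, November, December).
365 ÷ 7 = 52 full weeks with remainder 1, so 52 more Fridays after the first → 53.

53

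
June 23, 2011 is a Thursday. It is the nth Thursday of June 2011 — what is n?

4th

Day 23 falls in week ⌈23/7⌉ of the month.
Days 1–7 hold the 1st Thursday, 8–14 the 2nd, 15–21 the 3rd, 22–28 the 4th, 29–31 the 5th.
23 is in the range for the 4th.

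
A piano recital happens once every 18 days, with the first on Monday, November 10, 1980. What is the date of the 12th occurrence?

The 12th occurrence is 11 intervals after the first: 11 × 18 = 198 days after November 10, 1980.
November has 30 days — 20 days to the end of November leaves 178.
December has 31 days (147 left).
January has 31 days (116 left).
February has 28 days (88 left).
March has 31 days (57 left).
April has 30 days (27 left).
27 days into May → May 27, 1981.

May 27, 1981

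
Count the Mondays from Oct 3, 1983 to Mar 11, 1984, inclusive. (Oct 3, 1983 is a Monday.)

23

Oct 3, 1983 is a Monday; the first Monday on or after it is Oct 3, 1983.
From Oct 3, 1983 to Mar 11, 1984: 28 + 30 + 31 + 31 + 29 + 11 = 160 days (rest of Oct, Nov, Dec, Jan, Feb, Mar).
160 ÷ 7 = 22 full weeks with remainder 6, so 22 more Mondays after the first → 23.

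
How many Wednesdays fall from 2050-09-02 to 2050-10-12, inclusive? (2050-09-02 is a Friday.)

6

2050-09-02 is a Friday; the first Wednesday on or after it is 2050-09-07 (5 days later).
From 2050-09-07 to 2050-10-12: 23 + 12 = 35 days (rest of September, October).
35 ÷ 7 = 5 full weeks with remainder 0, so 5 more Wednesdays after the first → 6.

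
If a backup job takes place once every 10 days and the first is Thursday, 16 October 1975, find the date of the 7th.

15 December 1975

The 7th occurrence is 6 intervals after the first: 6 × 10 = 60 days after 16 October 1975.
October has 31 days — 15 days to the end of October leaves 45.
November has 30 days (15 left).
15 days into December → 15 December 1975.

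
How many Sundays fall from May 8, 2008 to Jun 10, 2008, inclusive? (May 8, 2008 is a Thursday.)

5

May 8, 2008 is a Thursday; the first Sunday on or after it is May 11, 2008 (3 days later).
From May 11, 2008 to Jun 10, 2008: 20 + 10 = 30 days (rest of May, Jun).
30 ÷ 7 = 4 full weeks with remainder 2, so 4 more Sundays after the first → 5.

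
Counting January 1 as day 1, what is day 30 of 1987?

30 January 1987

30 into January → January 30.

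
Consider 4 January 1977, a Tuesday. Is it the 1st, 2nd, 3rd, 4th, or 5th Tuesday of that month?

1st

Day 4 falls in week ⌈4/7⌉ of the month.
Days 1–7 hold the 1st Tuesday, 8–14 the 2nd, 15–21 the 3rd, 22–28 the 4th, 29–31 the 5th.
4 is in the range for the 1st.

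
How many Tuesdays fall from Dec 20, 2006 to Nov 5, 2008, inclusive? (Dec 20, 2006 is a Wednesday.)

Dec 20, 2006 is a Wednesday; the first Tuesday on or after it is Dec 26, 2006 (6 days later).
From Dec 26, 2006 to Nov 5, 2008: 5 + 365 + 310 = 680 days (rest of 2006, 2007, to Nov 5, 2008 in 2008).
680 ÷ 7 = 97 full weeks with remainder 1, so 97 more Tuesdays after the first → 98.

98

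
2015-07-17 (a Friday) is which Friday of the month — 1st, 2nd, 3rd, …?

Day 17 falls in week ⌈17/7⌉ of the month.
Days 1–7 hold the 1st Friday, 8–14 the 2nd, 15–21 the 3rd, 22–28 the 4th, 29–31 the 5th.
17 is in the range for the 3rd.

3rd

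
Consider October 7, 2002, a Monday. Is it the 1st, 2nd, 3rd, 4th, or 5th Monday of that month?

1st

Day 7 falls in week ⌈7/7⌉ of the month.
Days 1–7 hold the 1st Monday, 8–14 the 2nd, 15–21 the 3rd, 22–28 the 4th, 29–31 the 5th.
7 is in the range for the 1st.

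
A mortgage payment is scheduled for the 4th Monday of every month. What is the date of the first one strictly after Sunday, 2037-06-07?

2037-06-22

June 2037 starts on a Monday; its first Monday is the 1st, so the 4th Monday is the 22nd — 2037-06-22.
2037-06-22 is after 2037-06-07, so that is the next one.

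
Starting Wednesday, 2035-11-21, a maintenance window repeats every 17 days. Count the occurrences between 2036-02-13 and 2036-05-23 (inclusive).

Occurrences land 17·i days after 2035-11-21 for i = 0, 1, 2, …
2036-02-13 is 84 days after the start; 84 ÷ 17 = 4 remainder 16; since the remainder is 16, round up to i = 5. First occurrence in the window: #6 on 2036-02-14 (5×17 = 85 days in).
2036-05-23 is 184 days after the start; 184 ÷ 17 = 10 remainder 14. Last occurrence in the window: #11 on 2036-05-09.
Occurrences #6 through #11: 6 in total.

6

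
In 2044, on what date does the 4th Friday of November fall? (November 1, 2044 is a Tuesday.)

November 2044 begins on a Tuesday, so the first Friday is November 4 (3 days later).
The 4th Friday is 3 weeks later: 4 + 21 = 25.

November 25, 2044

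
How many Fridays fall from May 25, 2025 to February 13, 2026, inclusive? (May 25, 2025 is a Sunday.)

May 25, 2025 is a Sunday; the first Friday on or after it is May 30, 2025 (5 days later).
From May 30, 2025 to February 13, 2026: 1 + 30 + 31 + 31 + 30 + 31 + 30 + 31 + 31 + 13 = 259 days (rest of May, June, July, August, September, October, November, December, January, February).
259 ÷ 7 = 37 full weeks with remainder 0, so 37 more Fridays after the first → 38.

38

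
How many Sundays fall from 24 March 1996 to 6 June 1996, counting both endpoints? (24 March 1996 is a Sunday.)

24 March 1996 is a Sunday; the first Sunday on or after it is 24 March 1996.
From 24 March 1996 to 6 June 1996: 7 + 30 + 31 + 6 = 74 days (rest of March, April, May, June).
74 ÷ 7 = 10 full weeks with remainder 4, so 10 more Sundays after the first → 11.

11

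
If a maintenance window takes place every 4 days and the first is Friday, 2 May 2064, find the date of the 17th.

The 17th occurrence is 16 intervals after the first: 16 × 4 = 64 days after 2 May 2064.
May has 31 days — 29 days to the end of May leaves 35.
June has 30 days (5 left).
5 days into July → 5 July 2064.

5 July 2064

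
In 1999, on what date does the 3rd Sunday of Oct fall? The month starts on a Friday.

Oct 1999 begins on a Friday, so the first Sunday is Oct 3 (2 days later).
The 3rd Sunday is 2 weeks later: 3 + 14 = 17.

Oct 17, 1999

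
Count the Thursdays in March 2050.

5

1 March 2050 is a Tuesday; the first Thursday on or after it is 3 March 2050 (2 days later).
From 3 March 2050 to 31 March 2050 is 31 − 3 = 28 days.
28 ÷ 7 = 4 full weeks with remainder 0, so 4 more Thursdays after the first → 5.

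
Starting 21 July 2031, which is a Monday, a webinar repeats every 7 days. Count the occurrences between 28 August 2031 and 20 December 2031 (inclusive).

16

Occurrences land 7·i days after 21 July 2031 for i = 0, 1, 2, …
28 August 2031 is 38 days after the start; 38 ÷ 7 = 5 remainder 3; since the remainder is 3, round up to i = 6. First occurrence in the window: #7 on 1 September 2031 (6×7 = 42 days in).
20 December 2031 is 152 days after the start; 152 ÷ 7 = 21 remainder 5. Last occurrence in the window: #22 on 15 December 2031.
Occurrences #7 through #22: 16 in total.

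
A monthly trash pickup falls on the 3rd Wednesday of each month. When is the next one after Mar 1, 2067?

Mar 16, 2067

Mar 2067 starts on a Tuesday; its first Wednesday is the 2nd, so the 3rd Wednesday is the 16th — Mar 16, 2067.
Mar 16, 2067 is after Mar 1, 2067, so that is the next one.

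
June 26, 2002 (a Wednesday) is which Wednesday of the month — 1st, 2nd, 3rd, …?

Day 26 falls in week ⌈26/7⌉ of the month.
Days 1–7 hold the 1st Wednesday, 8–14 the 2nd, 15–21 the 3rd, 22–28 the 4th, 29–31 the 5th.
26 is in the range for the 4th.

4th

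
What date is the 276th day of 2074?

Jan has 31 days (276 − 31 = 245 remain).
Feb has 28 days (245 − 28 = 217 remain).
Mar has 31 days (217 − 31 = 186 remain).
Apr has 30 days (186 − 30 = 156 remain).
May has 31 days (156 − 31 = 125 remain).
Jun has 30 days (125 − 30 = 95 remain).
Jul has 31 days (95 − 31 = 64 remain).
Aug has 31 days (64 − 31 = 33 remain).
Sep has 30 days (33 − 30 = 3 remain).
3 into Oct → Oct 3.

Oct 3, 2074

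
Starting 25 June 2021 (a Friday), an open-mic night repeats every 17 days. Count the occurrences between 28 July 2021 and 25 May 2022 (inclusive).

18

Occurrences land 17·i days after 25 June 2021 for i = 0, 1, 2, …
28 July 2021 is 33 days after the start; 33 ÷ 17 = 1 remainder 16; since the remainder is 16, round up to i = 2. First occurrence in the window: #3 on 29 July 2021 (2×17 = 34 days in).
25 May 2022 is 334 days after the start; 334 ÷ 17 = 19 remainder 11. Last occurrence in the window: #20 on 14 May 2022.
Occurrences #3 through #20: 18 in total.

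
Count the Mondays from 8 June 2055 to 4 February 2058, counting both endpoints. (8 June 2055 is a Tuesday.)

8 June 2055 is a Tuesday; the first Monday on or after it is 14 June 2055 (6 days later).
From 14 June 2055 to 4 February 2058: 200 + 366 + 365 + 35 = 966 days (rest of 2055, 2056, 2057, to 4 February 2058 in 2058).
966 ÷ 7 = 138 full weeks with remainder 0, so 138 more Mondays after the first → 139.

139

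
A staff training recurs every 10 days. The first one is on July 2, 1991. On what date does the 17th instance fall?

The 17th occurrence is 16 intervals after the first: 16 × 10 = 160 days after July 2, 1991.
July has 31 days — 29 days to the end of July leaves 131.
August has 31 days (100 left).
September has 30 days (70 left).
October has 31 days (39 left).
November has 30 days (9 left).
9 days into December → December 9, 1991.

December 9, 1991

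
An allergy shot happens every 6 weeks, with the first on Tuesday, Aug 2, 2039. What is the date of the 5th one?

The 5th occurrence is 4 intervals after the first: 4 × 42 = 168 days after Aug 2, 2039.
Aug has 31 days — 29 days to the end of Aug leaves 139.
Sep has 30 days (109 left).
Oct has 31 days (78 left).
Nov has 30 days (48 left).
Dec has 31 days (17 left).
17 days into Jan → Jan 17, 2040.

Jan 17, 2040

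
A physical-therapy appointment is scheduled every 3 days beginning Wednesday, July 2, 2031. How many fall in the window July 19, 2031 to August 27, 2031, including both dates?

Occurrences land 3·i days after July 2, 2031 for i = 0, 1, 2, …
July 19, 2031 is 17 days after the start; 17 ÷ 3 = 5 remainder 2; since the remainder is 2, round up to i = 6. First occurrence in the window: #7 on July 20, 2031 (6×3 = 18 days in).
August 27, 2031 is 56 days after the start; 56 ÷ 3 = 18 remainder 2. Last occurrence in the window: #19 on August 25, 2031.
Occurrences #7 through #19: 13 in total.

13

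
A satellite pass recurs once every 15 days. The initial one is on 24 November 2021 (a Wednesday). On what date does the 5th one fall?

The 5th occurrence is 4 intervals after the first: 4 × 15 = 60 days after 24 November 2021.
November has 30 days — 6 days to the end of November leaves 54.
December has 31 days (23 left).
23 days into January → 23 January 2022.

23 January 2022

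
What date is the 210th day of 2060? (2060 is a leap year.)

Jan has 31 days (210 − 31 = 179 remain).
Feb has 29 days (179 − 29 = 150 remain).
Mar has 31 days (150 − 31 = 119 remain).
Apr has 30 days (119 − 30 = 89 remain).
May has 31 days (89 − 31 = 58 remain).
Jun has 30 days (58 − 30 = 28 remain).
28 into Jul → Jul 28.

Jul 28, 2060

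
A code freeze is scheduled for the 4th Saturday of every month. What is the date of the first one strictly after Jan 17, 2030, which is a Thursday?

Jan 26, 2030

Jan 2030 starts on a Tuesday; its first Saturday is the 5th, so the 4th Saturday is the 26th — Jan 26, 2030.
Jan 26, 2030 is after Jan 17, 2030, so that is the next one.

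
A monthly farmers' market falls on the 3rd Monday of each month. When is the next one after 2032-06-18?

June 2032 starts on a Tuesday; its first Monday is the 7th, so the 3rd Monday is the 21st — 2032-06-21.
2032-06-21 is after 2032-06-18, so that is the next one.

2032-06-21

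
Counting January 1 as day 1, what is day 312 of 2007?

November 8, 2007

January has 31 days (312 − 31 = 281 remain).
February has 28 days (281 − 28 = 253 remain).
March has 31 days (253 − 31 = 222 remain).
April has 30 days (222 − 30 = 192 remain).
May has 31 days (192 − 31 = 161 remain).
June has 30 days (161 − 30 = 131 remain).
July has 31 days (131 − 31 = 100 remain).
August has 31 days (100 − 31 = 69 remain).
September has 30 days (69 − 30 = 39 remain).
October has 31 days (39 − 31 = 8 remain).
8 into November → November 8.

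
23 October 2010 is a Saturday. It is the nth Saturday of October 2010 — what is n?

Day 23 falls in week ⌈23/7⌉ of the month.
Days 1–7 hold the 1st Saturday, 8–14 the 2nd, 15–21 the 3rd, 22–28 the 4th, 29–31 the 5th.
23 is in the range for the 4th.

4th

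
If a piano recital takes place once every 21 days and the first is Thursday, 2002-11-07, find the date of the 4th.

The 4th occurrence is 3 intervals after the first: 3 × 21 = 63 days after 2002-11-07.
November has 30 days — 23 days to the end of November leaves 40.
December has 31 days (9 left).
9 days into January → 2003-01-09.

2003-01-09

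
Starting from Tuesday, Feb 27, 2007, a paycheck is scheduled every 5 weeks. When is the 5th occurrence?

Jul 17, 2007

The 5th occurrence is 4 intervals after the first: 4 × 35 = 140 days after Feb 27, 2007.
Feb has 28 days — 1 day to the end of Feb leaves 139.
Mar has 31 days (108 left).
Apr has 30 days (78 left).
May has 31 days (47 left).
Jun has 30 days (17 left).
17 days into Jul → Jul 17, 2007.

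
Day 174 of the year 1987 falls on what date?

January has 31 days (174 − 31 = 143 remain).
February has 28 days (143 − 28 = 115 remain).
March has 31 days (115 − 31 = 84 remain).
April has 30 days (84 − 30 = 54 remain).
May has 31 days (54 − 31 = 23 remain).
23 into June → June 23.

23 June 1987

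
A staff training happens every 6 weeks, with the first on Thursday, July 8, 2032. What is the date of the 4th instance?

November 11, 2032

The 4th occurrence is 3 intervals after the first: 3 × 42 = 126 days after July 8, 2032.
July has 31 days — 23 days to the end of July leaves 103.
August has 31 days (72 left).
September has 30 days (42 left).
October has 31 days (11 left).
11 days into November → November 11, 2032.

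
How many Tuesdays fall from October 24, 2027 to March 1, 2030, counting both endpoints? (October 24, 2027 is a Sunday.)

123

October 24, 2027 is a Sunday; the first Tuesday on or after it is October 26, 2027 (2 days later).
From October 26, 2027 to March 1, 2030: 66 + 366 + 365 + 60 = 857 days (rest of 2027, 2028, 2029, to March 1, 2030 in 2030).
857 ÷ 7 = 122 full weeks with remainder 3, so 122 more Tuesdays after the first → 123.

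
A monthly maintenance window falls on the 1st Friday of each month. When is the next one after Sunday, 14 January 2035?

January 2035 starts on a Monday, so its 1st Friday is 5 January 2035 (4 days in).
That is not after 14 January 2035, so look at February 2035.
February 2035 starts on a Thursday, so its 1st Friday is 2 February 2035 (1 day in).

2 February 2035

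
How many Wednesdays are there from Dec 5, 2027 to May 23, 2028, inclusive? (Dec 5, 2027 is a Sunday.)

Dec 5, 2027 is a Sunday; the first Wednesday on or after it is Dec 8, 2027 (3 days later).
From Dec 8, 2027 to May 23, 2028: 23 + 31 + 29 + 31 + 30 + 23 = 167 days (rest of Dec, Jan, Feb, Mar, Apr, May).
167 ÷ 7 = 23 full weeks with remainder 6, so 23 more Wednesdays after the first → 24.

24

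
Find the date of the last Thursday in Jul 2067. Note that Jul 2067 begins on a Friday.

Jul 28, 2067

Jul 2067 begins on a Friday, so the first Thursday is Jul 7 (6 days later).
Jul 2067 has 31 days. Adding weeks: 7, 14, 21, 28 — the last one ≤ 31 is the 28th.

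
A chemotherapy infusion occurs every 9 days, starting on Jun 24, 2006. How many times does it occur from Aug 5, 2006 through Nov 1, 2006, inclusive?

10

Occurrences land 9·i days after Jun 24, 2006 for i = 0, 1, 2, …
Aug 5, 2006 is 42 days after the start; 42 ÷ 9 = 4 remainder 6; since the remainder is 6, round up to i = 5. First occurrence in the window: #6 on Aug 8, 2006 (5×9 = 45 days in).
Nov 1, 2006 is 130 days after the start; 130 ÷ 9 = 14 remainder 4. Last occurrence in the window: #15 on Oct 28, 2006.
Occurrences #6 through #15: 10 in total.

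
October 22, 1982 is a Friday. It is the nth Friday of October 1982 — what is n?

4th

Day 22 falls in week ⌈22/7⌉ of the month.
Days 1–7 hold the 1st Friday, 8–14 the 2nd, 15–21 the 3rd, 22–28 the 4th, 29–31 the 5th.
22 is in the range for the 4th.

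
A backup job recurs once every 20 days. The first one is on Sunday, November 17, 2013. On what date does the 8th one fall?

April 6, 2014

The 8th occurrence is 7 intervals after the first: 7 × 20 = 140 days after November 17, 2013.
November has 30 days — 13 days to the end of November leaves 127.
December has 31 days (96 left).
January has 31 days (65 left).
February has 28 days (37 left).
March has 31 days (6 left).
6 days into April → April 6, 2014.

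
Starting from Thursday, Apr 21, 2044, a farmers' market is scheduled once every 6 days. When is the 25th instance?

Sep 12, 2044

The 25th occurrence is 24 intervals after the first: 24 × 6 = 144 days after Apr 21, 2044.
Apr has 30 days — 9 days to the end of Apr leaves 135.
May has 31 days (104 left).
Jun has 30 days (74 left).
Jul has 31 days (43 left).
Aug has 31 days (12 left).
12 days into Sep → Sep 12, 2044.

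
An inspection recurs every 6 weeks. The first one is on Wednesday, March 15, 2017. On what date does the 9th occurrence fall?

The 9th occurrence is 8 intervals after the first: 8 × 42 = 336 days after March 15, 2017.
March has 31 days — 16 days to the end of March leaves 320.
April has 30 days (290 left).
May has 31 days (259 left).
June has 30 days (229 left).
July has 31 days (198 left).
August has 31 days (167 left).
September has 30 days (137 left).
October has 31 days (106 left).
November has 30 days (76 left).
December has 31 days (45 left).
January has 31 days (14 left).
14 days into February → February 14, 2018.

February 14, 2018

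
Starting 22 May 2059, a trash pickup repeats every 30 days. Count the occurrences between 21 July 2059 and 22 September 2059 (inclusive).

3

Occurrences land 30·i days after 22 May 2059 for i = 0, 1, 2, …
21 July 2059 is 60 days after the start; 60 ÷ 30 = 2 remainder 0. First occurrence in the window: #3 on 21 July 2059 (2×30 = 60 days in).
22 September 2059 is 123 days after the start; 123 ÷ 30 = 4 remainder 3. Last occurrence in the window: #5 on 19 September 2059.
Occurrences #3 through #5: 3 in total.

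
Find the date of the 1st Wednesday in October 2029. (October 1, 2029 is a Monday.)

October 2029 begins on a Monday, so the first Wednesday is October 3 (2 days later).

October 3, 2029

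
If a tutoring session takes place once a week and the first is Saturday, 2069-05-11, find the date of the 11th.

The 11th occurrence is 10 intervals after the first: 10 × 7 = 70 days after 2069-05-11.
May has 31 days — 20 days to the end of May leaves 50.
June has 30 days (20 left).
20 days into July → 2069-07-20.

2069-07-20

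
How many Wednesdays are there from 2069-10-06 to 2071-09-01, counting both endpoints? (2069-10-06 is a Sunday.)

99

2069-10-06 is a Sunday; the first Wednesday on or after it is 2069-10-09 (3 days later).
From 2069-10-09 to 2071-09-01: 83 + 365 + 244 = 692 days (rest of 2069, 2070, to 2071-09-01 in 2071).
692 ÷ 7 = 98 full weeks with remainder 6, so 98 more Wednesdays after the first → 99.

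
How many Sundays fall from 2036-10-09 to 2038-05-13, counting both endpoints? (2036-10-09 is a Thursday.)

2036-10-09 is a Thursday; the first Sunday on or after it is 2036-10-12 (3 days later).
From 2036-10-12 to 2038-05-13: 80 + 365 + 133 = 578 days (rest of 2036, 2037, to 2038-05-13 in 2038).
578 ÷ 7 = 82 full weeks with remainder 4, so 82 more Sundays after the first → 83.

83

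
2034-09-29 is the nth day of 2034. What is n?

272

Days in months before September: 31 + 28 + 31 + 30 + 31 + 30 + 31 + 31 = 243.
Plus 29 days into September → day 272.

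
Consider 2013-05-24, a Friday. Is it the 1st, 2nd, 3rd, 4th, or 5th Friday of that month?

4th

Day 24 falls in week ⌈24/7⌉ of the month.
Days 1–7 hold the 1st Friday, 8–14 the 2nd, 15–21 the 3rd, 22–28 the 4th, 29–31 the 5th.
24 is in the range for the 4th.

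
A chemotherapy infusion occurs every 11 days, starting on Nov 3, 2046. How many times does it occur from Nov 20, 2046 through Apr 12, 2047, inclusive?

Occurrences land 11·i days after Nov 3, 2046 for i = 0, 1, 2, …
Nov 20, 2046 is 17 days after the start; 17 ÷ 11 = 1 remainder 6; since the remainder is 6, round up to i = 2. First occurrence in the window: #3 on Nov 25, 2046 (2×11 = 22 days in).
Apr 12, 2047 is 160 days after the start; 160 ÷ 11 = 14 remainder 6. Last occurrence in the window: #15 on Apr 6, 2047.
Occurrences #3 through #15: 13 in total.

13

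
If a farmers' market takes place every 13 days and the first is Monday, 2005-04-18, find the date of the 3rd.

2005-05-14

The 3rd occurrence is 2 intervals after the first: 2 × 13 = 26 days after 2005-04-18.
April has 30 days — 12 days to the end of April leaves 14.
14 days into May → 2005-05-14.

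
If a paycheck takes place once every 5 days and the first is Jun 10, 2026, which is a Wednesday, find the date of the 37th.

The 37th occurrence is 36 intervals after the first: 36 × 5 = 180 days after Jun 10, 2026.
Jun has 30 days — 20 days to the end of Jun leaves 160.
Jul has 31 days (129 left).
Aug has 31 days (98 left).
Sep has 30 days (68 left).
Oct has 31 days (37 left).
Nov has 30 days (7 left).
7 days into Dec → Dec 7, 2026.

Dec 7, 2026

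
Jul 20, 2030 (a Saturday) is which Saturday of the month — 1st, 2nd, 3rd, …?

Day 20 falls in week ⌈20/7⌉ of the month.
Days 1–7 hold the 1st Saturday, 8–14 the 2nd, 15–21 the 3rd, 22–28 the 4th, 29–31 the 5th.
20 is in the range for the 3rd.

3rd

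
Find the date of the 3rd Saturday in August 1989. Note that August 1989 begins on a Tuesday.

1989-08-19

August 1989 begins on a Tuesday, so the first Saturday is August 5 (4 days later).
The 3rd Saturday is 2 weeks later: 5 + 14 = 19.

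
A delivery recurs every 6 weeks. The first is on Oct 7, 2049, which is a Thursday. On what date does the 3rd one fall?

Dec 30, 2049

The 3rd occurrence is 2 intervals after the first: 2 × 42 = 84 days after Oct 7, 2049.
Oct has 31 days — 24 days to the end of Oct leaves 60.
Nov has 30 days (30 left).
30 days into Dec → Dec 30, 2049.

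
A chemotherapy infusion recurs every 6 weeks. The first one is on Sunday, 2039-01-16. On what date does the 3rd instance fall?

The 3rd occurrence is 2 intervals after the first: 2 × 42 = 84 days after 2039-01-16.
January has 31 days — 15 days to the end of January leaves 69.
February has 28 days (41 left).
March has 31 days (10 left).
10 days into April → 2039-04-10.

2039-04-10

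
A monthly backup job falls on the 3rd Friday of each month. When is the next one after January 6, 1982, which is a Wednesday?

January 15, 1982

January 1982 starts on a Friday; its first Friday is the 1st, so the 3rd Friday is the 15th — January 15, 1982.
January 15, 1982 is after January 6, 1982, so that is the next one.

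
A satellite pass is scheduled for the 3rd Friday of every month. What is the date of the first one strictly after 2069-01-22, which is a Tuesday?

2069-02-15

January 2069 starts on a Tuesday; its first Friday is the 4th, so the 3rd Friday is the 18th — 2069-01-18.
That is not after 2069-01-22, so look at February 2069.
February 2069 starts on a Friday; its first Friday is the 1st, so the 3rd Friday is the 15th — 2069-02-15.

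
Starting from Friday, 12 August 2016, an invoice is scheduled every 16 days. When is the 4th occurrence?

29 September 2016

The 4th occurrence is 3 intervals after the first: 3 × 16 = 48 days after 12 August 2016.
August has 31 days — 19 days to the end of August leaves 29.
29 days into September → 29 September 2016.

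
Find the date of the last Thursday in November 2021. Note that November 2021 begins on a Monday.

November 2021 begins on a Monday, so the first Thursday is November 4 (3 days later).
November 2021 has 30 days. Adding weeks: 4, 11, 18, 25 — the last one ≤ 30 is the 25th.

25 November 2021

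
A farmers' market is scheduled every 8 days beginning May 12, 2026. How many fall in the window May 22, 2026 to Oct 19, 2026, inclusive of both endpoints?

Occurrences land 8·i days after May 12, 2026 for i = 0, 1, 2, …
May 22, 2026 is 10 days after the start; 10 ÷ 8 = 1 remainder 2; since the remainder is 2, round up to i = 2. First occurrence in the window: #3 on May 28, 2026 (2×8 = 16 days in).
Oct 19, 2026 is 160 days after the start; 160 ÷ 8 = 20 remainder 0. Last occurrence in the window: #21 on Oct 19, 2026.
Occurrences #3 through #21: 19 in total.

19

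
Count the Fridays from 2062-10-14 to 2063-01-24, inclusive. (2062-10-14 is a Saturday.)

2062-10-14 is a Saturday; the first Friday on or after it is 2062-10-20 (6 days later).
From 2062-10-20 to 2063-01-24: 11 + 30 + 31 + 24 = 96 days (rest of October, November, December, January).
96 ÷ 7 = 13 full weeks with remainder 5, so 13 more Fridays after the first → 14.

14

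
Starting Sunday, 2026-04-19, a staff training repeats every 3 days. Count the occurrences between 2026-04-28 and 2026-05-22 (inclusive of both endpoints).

Occurrences land 3·i days after 2026-04-19 for i = 0, 1, 2, …
2026-04-28 is 9 days after the start; 9 ÷ 3 = 3 remainder 0. First occurrence in the window: #4 on 2026-04-28 (3×3 = 9 days in).
2026-05-22 is 33 days after the start; 33 ÷ 3 = 11 remainder 0. Last occurrence in the window: #12 on 2026-05-22.
Occurrences #4 through #12: 9 in total.

9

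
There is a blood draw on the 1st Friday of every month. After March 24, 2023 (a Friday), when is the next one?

March 2023 starts on a Wednesday, so its 1st Friday is March 3, 2023 (2 days in).
That is not after March 24, 2023, so look at April 2023.
April 2023 starts on a Saturday, so its 1st Friday is April 7, 2023 (6 days in).

April 7, 2023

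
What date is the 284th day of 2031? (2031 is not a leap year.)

January has 31 days (284 − 31 = 253 remain).
February has 28 days (253 − 28 = 225 remain).
March has 31 days (225 − 31 = 194 remain).
April has 30 days (194 − 30 = 164 remain).
May has 31 days (164 − 31 = 133 remain).
June has 30 days (133 − 30 = 103 remain).
July has 31 days (103 − 31 = 72 remain).
August has 31 days (72 − 31 = 41 remain).
September has 30 days (41 − 30 = 11 remain).
11 into October → October 11.

October 11, 2031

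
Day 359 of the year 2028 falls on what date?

January has 31 days (359 − 31 = 328 remain).
February has 29 days (328 − 29 = 299 remain).
March has 31 days (299 − 31 = 268 remain).
April has 30 days (268 − 30 = 238 remain).
May has 31 days (238 − 31 = 207 remain).
June has 30 days (207 − 30 = 177 remain).
July has 31 days (177 − 31 = 146 remain).
August has 31 days (146 − 31 = 115 remain).
September has 30 days (115 − 30 = 85 remain).
October has 31 days (85 − 31 = 54 remain).
November has 30 days (54 − 30 = 24 remain).
24 into December → December 24.

24 December 2028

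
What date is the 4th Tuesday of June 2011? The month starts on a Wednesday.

June 2011 begins on a Wednesday, so the first Tuesday is June 7 (6 days later).
The 4th Tuesday is 3 weeks later: 7 + 21 = 28.

June 28, 2011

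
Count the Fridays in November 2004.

4

November 1, 2004 is a Monday; the first Friday on or after it is November 5, 2004 (4 days later).
From November 5, 2004 to November 30, 2004 is 30 − 5 = 25 days.
25 ÷ 7 = 3 full weeks with remainder 4, so 3 more Fridays after the first → 4.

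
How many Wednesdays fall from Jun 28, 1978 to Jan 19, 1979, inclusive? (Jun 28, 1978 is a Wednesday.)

30

Jun 28, 1978 is a Wednesday; the first Wednesday on or after it is Jun 28, 1978.
From Jun 28, 1978 to Jan 19, 1979: 2 + 31 + 31 + 30 + 31 + 30 + 31 + 19 = 205 days (rest of Jun, Jul, Aug, Sep, Oct, Nov, Dec, Jan).
205 ÷ 7 = 29 full weeks with remainder 2, so 29 more Wednesdays after the first → 30.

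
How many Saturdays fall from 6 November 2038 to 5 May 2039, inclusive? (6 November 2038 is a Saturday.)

6 November 2038 is a Saturday; the first Saturday on or after it is 6 November 2038.
From 6 November 2038 to 5 May 2039: 24 + 31 + 31 + 28 + 31 + 30 + 5 = 180 days (rest of November, December, January, February, March, April, May).
180 ÷ 7 = 25 full weeks with remainder 5, so 25 more Saturdays after the first → 26.

26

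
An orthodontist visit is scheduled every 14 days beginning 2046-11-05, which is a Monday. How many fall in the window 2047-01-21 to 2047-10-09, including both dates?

Occurrences land 14·i days after 2046-11-05 for i = 0, 1, 2, …
2047-01-21 is 77 days after the start; 77 ÷ 14 = 5 remainder 7; since the remainder is 7, round up to i = 6. First occurrence in the window: #7 on 2047-01-28 (6×14 = 84 days in).
2047-10-09 is 338 days after the start; 338 ÷ 14 = 24 remainder 2. Last occurrence in the window: #25 on 2047-10-07.
Occurrences #7 through #25: 19 in total.

19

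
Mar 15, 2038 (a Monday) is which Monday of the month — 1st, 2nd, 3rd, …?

Day 15 falls in week ⌈15/7⌉ of the month.
Days 1–7 hold the 1st Monday, 8–14 the 2nd, 15–21 the 3rd, 22–28 the 4th, 29–31 the 5th.
15 is in the range for the 3rd.

3rd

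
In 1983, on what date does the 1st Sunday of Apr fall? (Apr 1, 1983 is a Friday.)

Apr 1983 begins on a Friday, so the first Sunday is Apr 3 (2 days later).

Apr 3, 1983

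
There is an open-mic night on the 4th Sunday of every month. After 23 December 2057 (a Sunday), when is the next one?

December 2057 starts on a Saturday; its first Sunday is the 2nd, so the 4th Sunday is the 23rd — 23 December 2057.
That is not after 23 December 2057, so look at January 2058.
January 2058 starts on a Tuesday; its first Sunday is the 6th, so the 4th Sunday is the 27th — 27 January 2058.

27 January 2058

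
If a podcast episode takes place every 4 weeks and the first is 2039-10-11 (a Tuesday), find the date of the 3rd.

The 3rd occurrence is 2 intervals after the first: 2 × 28 = 56 days after 2039-10-11.
October has 31 days — 20 days to the end of October leaves 36.
November has 30 days (6 left).
6 days into December → 2039-12-06.

2039-12-06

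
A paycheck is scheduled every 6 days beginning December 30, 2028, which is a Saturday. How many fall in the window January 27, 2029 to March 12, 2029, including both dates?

8

Occurrences land 6·i days after December 30, 2028 for i = 0, 1, 2, …
January 27, 2029 is 28 days after the start; 28 ÷ 6 = 4 remainder 4; since the remainder is 4, round up to i = 5. First occurrence in the window: #6 on January 29, 2029 (5×6 = 30 days in).
March 12, 2029 is 72 days after the start; 72 ÷ 6 = 12 remainder 0. Last occurrence in the window: #13 on March 12, 2029.
Occurrences #6 through #13: 8 in total.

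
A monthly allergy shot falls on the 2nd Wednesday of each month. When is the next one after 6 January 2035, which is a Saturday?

10 January 2035

January 2035 starts on a Monday; its first Wednesday is the 3rd, so the 2nd Wednesday is the 10th — 10 January 2035.
10 January 2035 is after 6 January 2035, so that is the next one.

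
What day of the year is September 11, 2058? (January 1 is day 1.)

254

Days in months before September: 31 + 28 + 31 + 30 + 31 + 30 + 31 + 31 = 243.
Plus 11 days into September → day 254.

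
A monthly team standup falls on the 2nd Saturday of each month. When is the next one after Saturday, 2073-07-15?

2073-08-12

July 2073 starts on a Saturday; its first Saturday is the 1st, so the 2nd Saturday is the 8th — 2073-07-08.
That is not after 2073-07-15, so look at August 2073.
August 2073 starts on a Tuesday; its first Saturday is the 5th, so the 2nd Saturday is the 12th — 2073-08-12.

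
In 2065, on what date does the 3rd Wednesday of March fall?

March 2065 begins on a Sunday, so the first Wednesday is March 4 (3 days later).
The 3rd Wednesday is 2 weeks later: 4 + 14 = 18.

March 18, 2065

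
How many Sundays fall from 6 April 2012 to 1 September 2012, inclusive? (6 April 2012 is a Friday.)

6 April 2012 is a Friday; the first Sunday on or after it is 8 April 2012 (2 days later).
From 8 April 2012 to 1 September 2012: 22 + 31 + 30 + 31 + 31 + 1 = 146 days (rest of April, May, June, July, August, September).
146 ÷ 7 = 20 full weeks with remainder 6, so 20 more Sundays after the first → 21.

21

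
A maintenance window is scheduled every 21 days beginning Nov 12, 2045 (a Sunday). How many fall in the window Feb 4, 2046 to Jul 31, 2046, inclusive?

Occurrences land 21·i days after Nov 12, 2045 for i = 0, 1, 2, …
Feb 4, 2046 is 84 days after the start; 84 ÷ 21 = 4 remainder 0. First occurrence in the window: #5 on Feb 4, 2046 (4×21 = 84 days in).
Jul 31, 2046 is 261 days after the start; 261 ÷ 21 = 12 remainder 9. Last occurrence in the window: #13 on Jul 22, 2046.
Occurrences #5 through #13: 9 in total.

9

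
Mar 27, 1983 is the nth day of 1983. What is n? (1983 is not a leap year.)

Days in months before Mar: 31 + 28 = 59.
Plus 27 days into Mar → day 86.

86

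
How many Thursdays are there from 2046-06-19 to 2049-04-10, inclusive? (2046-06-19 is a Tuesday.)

147

2046-06-19 is a Tuesday; the first Thursday on or after it is 2046-06-21 (2 days later).
From 2046-06-21 to 2049-04-10: 193 + 365 + 366 + 100 = 1024 days (rest of 2046, 2047, 2048, to 2049-04-10 in 2049).
1024 ÷ 7 = 146 full weeks with remainder 2, so 146 more Thursdays after the first → 147.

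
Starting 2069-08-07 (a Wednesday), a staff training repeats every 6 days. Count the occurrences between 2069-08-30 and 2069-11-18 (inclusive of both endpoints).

Occurrences land 6·i days after 2069-08-07 for i = 0, 1, 2, …
2069-08-30 is 23 days after the start; 23 ÷ 6 = 3 remainder 5; since the remainder is 5, round up to i = 4. First occurrence in the window: #5 on 2069-08-31 (4×6 = 24 days in).
2069-11-18 is 103 days after the start; 103 ÷ 6 = 17 remainder 1. Last occurrence in the window: #18 on 2069-11-17.
Occurrences #5 through #18: 14 in total.

14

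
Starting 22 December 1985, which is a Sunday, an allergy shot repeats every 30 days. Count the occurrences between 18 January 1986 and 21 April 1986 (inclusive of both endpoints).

Occurrences land 30·i days after 22 December 1985 for i = 0, 1, 2, …
18 January 1986 is 27 days after the start; 27 ÷ 30 = 0 remainder 27; since the remainder is 27, round up to i = 1. First occurrence in the window: #2 on 21 January 1986 (1×30 = 30 days in).
21 April 1986 is 120 days after the start; 120 ÷ 30 = 4 remainder 0. Last occurrence in the window: #5 on 21 April 1986.
Occurrences #2 through #5: 4 in total.

4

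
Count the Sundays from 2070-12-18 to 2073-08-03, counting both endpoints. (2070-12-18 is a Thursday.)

2070-12-18 is a Thursday; the first Sunday on or after it is 2070-12-21 (3 days later).
From 2070-12-21 to 2073-08-03: 10 + 365 + 366 + 215 = 956 days (rest of 2070, 2071, 2072, to 2073-08-03 in 2073).
956 ÷ 7 = 136 full weeks with remainder 4, so 136 more Sundays after the first → 137.

137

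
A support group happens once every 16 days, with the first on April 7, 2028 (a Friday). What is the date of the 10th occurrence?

August 29, 2028

The 10th occurrence is 9 intervals after the first: 9 × 16 = 144 days after April 7, 2028.
April has 30 days — 23 days to the end of April leaves 121.
May has 31 days (90 left).
June has 30 days (60 left).
July has 31 days (29 left).
29 days into August → August 29, 2028.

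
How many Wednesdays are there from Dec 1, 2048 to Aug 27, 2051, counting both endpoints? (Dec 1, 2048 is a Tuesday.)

143

Dec 1, 2048 is a Tuesday; the first Wednesday on or after it is Dec 2, 2048 (1 day later).
From Dec 2, 2048 to Aug 27, 2051: 29 + 365 + 365 + 239 = 998 days (rest of 2048, 2049, 2050, to Aug 27, 2051 in 2051).
998 ÷ 7 = 142 full weeks with remainder 4, so 142 more Wednesdays after the first → 143.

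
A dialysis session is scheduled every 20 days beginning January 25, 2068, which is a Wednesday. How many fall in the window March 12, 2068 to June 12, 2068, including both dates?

Occurrences land 20·i days after January 25, 2068 for i = 0, 1, 2, …
March 12, 2068 is 47 days after the start; 47 ÷ 20 = 2 remainder 7; since the remainder is 7, round up to i = 3. First occurrence in the window: #4 on March 25, 2068 (3×20 = 60 days in).
June 12, 2068 is 139 days after the start; 139 ÷ 20 = 6 remainder 19. Last occurrence in the window: #7 on May 24, 2068.
Occurrences #4 through #7: 4 in total.

4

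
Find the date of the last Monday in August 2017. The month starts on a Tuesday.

August 2017 begins on a Tuesday, so the first Monday is August 7 (6 days later).
August 2017 has 31 days. Adding weeks: 7, 14, 21, 28 — the last one ≤ 31 is the 28th.

28 August 2017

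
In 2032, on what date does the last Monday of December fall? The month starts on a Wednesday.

December 2032 begins on a Wednesday, so the first Monday is December 6 (5 days later).
December 2032 has 31 days. Adding weeks: 6, 13, 20, 27 — the last one ≤ 31 is the 27th.

December 27, 2032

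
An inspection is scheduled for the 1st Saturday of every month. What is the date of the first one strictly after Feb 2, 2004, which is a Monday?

Feb 2004 starts on a Sunday, so its 1st Saturday is Feb 7, 2004 (6 days in).
Feb 7, 2004 is after Feb 2, 2004, so that is the next one.

Feb 7, 2004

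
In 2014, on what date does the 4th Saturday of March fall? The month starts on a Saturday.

22 March 2014

March 2014 begins on a Saturday, so the first Saturday is March 1.
The 4th Saturday is 3 weeks later: 1 + 21 = 22.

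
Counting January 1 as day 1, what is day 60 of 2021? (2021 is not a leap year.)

January has 31 days (60 − 31 = 29 remain).
February has 28 days (29 − 28 = 1 remain).
1 into March → March 1.

March 1, 2021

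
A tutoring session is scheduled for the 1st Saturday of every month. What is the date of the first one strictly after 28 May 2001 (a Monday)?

2 June 2001

May 2001 starts on a Tuesday, so its 1st Saturday is 5 May 2001 (4 days in).
That is not after 28 May 2001, so look at June 2001.
June 2001 starts on a Friday, so its 1st Saturday is 2 June 2001 (1 day in).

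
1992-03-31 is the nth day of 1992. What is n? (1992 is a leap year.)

91

Days in months before March: 31 + 29 = 60.
Plus 31 days into March → day 91.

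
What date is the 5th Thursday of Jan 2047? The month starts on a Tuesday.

Jan 2047 begins on a Tuesday, so the first Thursday is Jan 3 (2 days later).
The 5th Thursday is 4 weeks later: 3 + 28 = 31.

Jan 31, 2047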